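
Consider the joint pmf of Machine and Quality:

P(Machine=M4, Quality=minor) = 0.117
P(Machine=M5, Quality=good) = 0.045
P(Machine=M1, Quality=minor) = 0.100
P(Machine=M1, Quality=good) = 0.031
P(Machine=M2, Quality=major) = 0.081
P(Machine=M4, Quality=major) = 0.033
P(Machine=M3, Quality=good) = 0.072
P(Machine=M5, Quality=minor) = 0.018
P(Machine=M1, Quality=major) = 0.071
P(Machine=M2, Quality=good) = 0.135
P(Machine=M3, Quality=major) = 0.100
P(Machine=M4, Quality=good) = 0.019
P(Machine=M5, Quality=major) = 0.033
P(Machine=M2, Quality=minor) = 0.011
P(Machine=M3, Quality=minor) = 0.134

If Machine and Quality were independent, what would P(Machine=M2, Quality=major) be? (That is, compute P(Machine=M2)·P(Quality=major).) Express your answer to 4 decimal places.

P(Machine=M2) = 0.135 + 0.011 + 0.081 = 0.227.
P(Quality=major) = 0.071 + 0.081 + 0.100 + 0.033 + 0.033 = 0.318.
Product: 0.227 × 0.318 = 0.0722.

0.0722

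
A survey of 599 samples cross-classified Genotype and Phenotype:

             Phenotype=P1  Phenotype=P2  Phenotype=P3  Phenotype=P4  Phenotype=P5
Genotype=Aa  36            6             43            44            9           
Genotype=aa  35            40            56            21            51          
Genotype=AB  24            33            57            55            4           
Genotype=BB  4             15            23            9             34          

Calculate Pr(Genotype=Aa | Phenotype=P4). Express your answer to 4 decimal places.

0.3411

Total with Phenotype=P4: 44 + 21 + 55 + 9 = 129.
P(Genotype=Aa | Phenotype=P4) = 44/129 = 0.3411.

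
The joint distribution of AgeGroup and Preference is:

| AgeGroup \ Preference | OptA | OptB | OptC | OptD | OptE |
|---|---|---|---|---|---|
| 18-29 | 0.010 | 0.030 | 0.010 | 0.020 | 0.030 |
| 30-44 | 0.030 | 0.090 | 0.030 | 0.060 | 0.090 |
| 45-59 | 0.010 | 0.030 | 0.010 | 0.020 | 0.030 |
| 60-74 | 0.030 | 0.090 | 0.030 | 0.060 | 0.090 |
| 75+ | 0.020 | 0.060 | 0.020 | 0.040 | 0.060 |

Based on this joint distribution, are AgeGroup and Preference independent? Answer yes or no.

yes

Every cell satisfies P(AgeGroup,Preference) = P(AgeGroup)·P(Preference). For instance P(AgeGroup=30-44) = 0.300, P(Preference=OptD) = 0.200, and 0.300×0.200 = 0.060 matches the joint entry. So AgeGroup and Preference are independent.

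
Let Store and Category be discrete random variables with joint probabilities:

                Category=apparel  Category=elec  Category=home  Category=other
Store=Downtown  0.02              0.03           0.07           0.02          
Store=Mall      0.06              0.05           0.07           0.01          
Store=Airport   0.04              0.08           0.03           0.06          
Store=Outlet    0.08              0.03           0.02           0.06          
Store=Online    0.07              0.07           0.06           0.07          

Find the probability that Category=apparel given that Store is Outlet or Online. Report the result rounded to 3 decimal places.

0.326

P(Store=Outlet) = 0.08 + 0.03 + 0.02 + 0.06 = 0.19.
P(Store=Online) = 0.07 + 0.07 + 0.06 + 0.07 = 0.27.
P(Store ∈ {Outlet, Online}) = 0.19 + 0.27 = 0.46; P(Category=apparel, Store ∈ {Outlet, Online}) = 0.08 + 0.07 = 0.15.
P(Category=apparel | Store ∈ {Outlet, Online}) = 0.15/0.46 = 0.326.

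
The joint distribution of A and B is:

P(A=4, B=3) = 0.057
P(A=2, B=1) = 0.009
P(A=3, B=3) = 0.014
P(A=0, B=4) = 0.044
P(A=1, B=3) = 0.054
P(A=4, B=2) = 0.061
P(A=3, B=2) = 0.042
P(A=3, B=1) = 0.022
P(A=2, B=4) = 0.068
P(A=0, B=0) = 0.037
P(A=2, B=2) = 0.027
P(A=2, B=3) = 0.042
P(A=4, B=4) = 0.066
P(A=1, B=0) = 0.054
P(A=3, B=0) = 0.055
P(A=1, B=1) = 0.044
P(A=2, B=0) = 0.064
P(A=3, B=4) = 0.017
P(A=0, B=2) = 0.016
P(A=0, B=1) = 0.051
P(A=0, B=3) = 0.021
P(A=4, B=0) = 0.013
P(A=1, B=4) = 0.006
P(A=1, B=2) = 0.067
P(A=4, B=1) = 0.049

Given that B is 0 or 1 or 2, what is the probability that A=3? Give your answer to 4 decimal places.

0.1948

P(B=0) = 0.037 + 0.054 + 0.064 + 0.055 + 0.013 = 0.223.
P(B=1) = 0.051 + 0.044 + 0.009 + 0.022 + 0.049 = 0.175.
P(B=2) = 0.016 + 0.067 + 0.027 + 0.042 + 0.061 = 0.213.
P(B ∈ {0, 1, 2}) = 0.223 + 0.175 + 0.213 = 0.611; P(A=3, B ∈ {0, 1, 2}) = 0.055 + 0.022 + 0.042 = 0.119.
P(A=3 | B ∈ {0, 1, 2}) = 0.119/0.611 = 0.1948.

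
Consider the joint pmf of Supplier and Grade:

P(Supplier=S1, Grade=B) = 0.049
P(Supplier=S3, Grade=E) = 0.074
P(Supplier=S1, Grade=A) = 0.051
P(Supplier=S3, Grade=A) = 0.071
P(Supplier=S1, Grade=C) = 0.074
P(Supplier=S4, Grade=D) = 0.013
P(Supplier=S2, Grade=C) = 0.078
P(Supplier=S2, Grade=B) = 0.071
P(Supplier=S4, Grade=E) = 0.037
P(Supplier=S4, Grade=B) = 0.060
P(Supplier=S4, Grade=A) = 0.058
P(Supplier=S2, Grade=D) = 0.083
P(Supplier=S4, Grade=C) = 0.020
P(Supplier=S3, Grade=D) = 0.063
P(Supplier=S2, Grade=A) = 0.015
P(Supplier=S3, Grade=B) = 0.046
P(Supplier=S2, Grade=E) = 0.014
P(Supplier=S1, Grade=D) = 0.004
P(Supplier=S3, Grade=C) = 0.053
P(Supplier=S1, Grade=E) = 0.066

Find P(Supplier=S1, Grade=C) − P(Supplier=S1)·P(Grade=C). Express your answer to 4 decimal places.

P(Supplier=S1) = 0.051 + 0.049 + 0.074 + 0.004 + 0.066 = 0.244.
P(Grade=C) = 0.074 + 0.078 + 0.053 + 0.020 = 0.225.
P(Supplier=S1, Grade=C) − P(Supplier=S1)P(Grade=C) = 0.074 − 0.244×0.225 = 0.0191.

0.0191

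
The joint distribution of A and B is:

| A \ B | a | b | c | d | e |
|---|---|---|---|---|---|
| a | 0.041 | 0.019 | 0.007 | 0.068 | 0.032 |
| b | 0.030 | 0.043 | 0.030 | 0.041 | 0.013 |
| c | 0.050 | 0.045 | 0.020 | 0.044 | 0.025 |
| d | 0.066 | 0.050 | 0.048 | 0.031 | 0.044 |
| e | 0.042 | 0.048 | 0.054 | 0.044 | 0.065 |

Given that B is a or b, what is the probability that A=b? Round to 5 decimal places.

P(B=a) = 0.041 + 0.030 + 0.050 + 0.066 + 0.042 = 0.229.
P(B=b) = 0.019 + 0.043 + 0.045 + 0.050 + 0.048 = 0.205.
P(B ∈ {a, b}) = 0.229 + 0.205 = 0.434; P(A=b, B ∈ {a, b}) = 0.030 + 0.043 = 0.073.
P(A=b | B ∈ {a, b}) = 0.073/0.434 = 0.16820.

0.16820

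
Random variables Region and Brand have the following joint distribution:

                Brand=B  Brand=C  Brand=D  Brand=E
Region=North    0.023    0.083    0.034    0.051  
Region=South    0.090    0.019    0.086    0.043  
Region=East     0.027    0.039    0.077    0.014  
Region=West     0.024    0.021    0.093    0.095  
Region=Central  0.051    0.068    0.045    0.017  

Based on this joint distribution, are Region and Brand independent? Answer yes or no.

no

P(Region=West) = 0.233 and P(Brand=E) = 0.220, so their product is 0.05126, but P(Region=West, Brand=E) = 0.095. Since these differ, Region and Brand are not independent.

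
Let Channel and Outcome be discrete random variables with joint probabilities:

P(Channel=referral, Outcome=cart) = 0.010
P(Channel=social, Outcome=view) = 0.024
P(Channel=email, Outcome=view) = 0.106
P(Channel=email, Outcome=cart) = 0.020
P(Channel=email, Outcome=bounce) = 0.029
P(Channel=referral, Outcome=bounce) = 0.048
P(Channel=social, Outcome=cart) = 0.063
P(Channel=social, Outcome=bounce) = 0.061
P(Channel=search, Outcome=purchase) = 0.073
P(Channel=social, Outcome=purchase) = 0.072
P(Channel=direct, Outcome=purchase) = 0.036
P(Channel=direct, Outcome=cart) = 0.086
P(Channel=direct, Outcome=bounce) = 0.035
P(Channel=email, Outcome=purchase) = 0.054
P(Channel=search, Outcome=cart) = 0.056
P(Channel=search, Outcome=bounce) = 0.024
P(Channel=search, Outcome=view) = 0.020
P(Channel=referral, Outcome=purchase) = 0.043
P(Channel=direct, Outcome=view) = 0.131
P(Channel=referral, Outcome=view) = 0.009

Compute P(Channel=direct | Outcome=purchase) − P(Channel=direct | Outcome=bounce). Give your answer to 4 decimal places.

-0.0482

P(Outcome=purchase) = 0.054 + 0.073 + 0.072 + 0.036 + 0.043 = 0.278; P(Channel=direct | Outcome=purchase) = 0.036/0.278 = 0.12950.
P(Outcome=bounce) = 0.029 + 0.024 + 0.061 + 0.035 + 0.048 = 0.197; P(Channel=direct | Outcome=bounce) = 0.035/0.197 = 0.17766.
Difference = -0.0482.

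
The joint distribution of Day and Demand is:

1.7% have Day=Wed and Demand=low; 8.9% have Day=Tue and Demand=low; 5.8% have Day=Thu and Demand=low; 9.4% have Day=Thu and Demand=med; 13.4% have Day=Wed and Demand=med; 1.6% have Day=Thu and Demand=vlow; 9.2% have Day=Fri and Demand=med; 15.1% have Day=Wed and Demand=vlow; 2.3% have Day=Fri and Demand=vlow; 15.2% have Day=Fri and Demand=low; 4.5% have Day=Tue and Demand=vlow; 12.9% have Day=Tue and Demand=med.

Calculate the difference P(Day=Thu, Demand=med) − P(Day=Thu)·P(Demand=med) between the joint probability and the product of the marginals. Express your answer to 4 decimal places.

P(Day=Thu) = 0.016 + 0.058 + 0.094 = 0.168.
P(Demand=med) = 0.129 + 0.134 + 0.094 + 0.092 = 0.449.
P(Day=Thu, Demand=med) − P(Day=Thu)P(Demand=med) = 0.094 − 0.168×0.449 = 0.0186.

0.0186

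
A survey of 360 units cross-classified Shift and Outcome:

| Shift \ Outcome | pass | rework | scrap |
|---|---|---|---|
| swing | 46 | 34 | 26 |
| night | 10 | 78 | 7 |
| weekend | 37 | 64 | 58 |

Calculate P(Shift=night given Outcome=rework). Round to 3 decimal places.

Total with Outcome=rework: 34 + 78 + 64 = 176.
P(Shift=night | Outcome=rework) = 78/176 = 0.443.

0.443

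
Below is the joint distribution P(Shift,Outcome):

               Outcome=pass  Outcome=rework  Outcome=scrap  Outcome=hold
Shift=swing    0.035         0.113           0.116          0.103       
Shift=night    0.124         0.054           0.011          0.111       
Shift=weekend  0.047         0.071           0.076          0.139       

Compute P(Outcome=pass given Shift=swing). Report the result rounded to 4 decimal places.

P(Shift=swing) = 0.035 + 0.113 + 0.116 + 0.103 = 0.367.
P(Outcome=pass | Shift=swing) = 0.035/0.367 = 0.0954.

0.0954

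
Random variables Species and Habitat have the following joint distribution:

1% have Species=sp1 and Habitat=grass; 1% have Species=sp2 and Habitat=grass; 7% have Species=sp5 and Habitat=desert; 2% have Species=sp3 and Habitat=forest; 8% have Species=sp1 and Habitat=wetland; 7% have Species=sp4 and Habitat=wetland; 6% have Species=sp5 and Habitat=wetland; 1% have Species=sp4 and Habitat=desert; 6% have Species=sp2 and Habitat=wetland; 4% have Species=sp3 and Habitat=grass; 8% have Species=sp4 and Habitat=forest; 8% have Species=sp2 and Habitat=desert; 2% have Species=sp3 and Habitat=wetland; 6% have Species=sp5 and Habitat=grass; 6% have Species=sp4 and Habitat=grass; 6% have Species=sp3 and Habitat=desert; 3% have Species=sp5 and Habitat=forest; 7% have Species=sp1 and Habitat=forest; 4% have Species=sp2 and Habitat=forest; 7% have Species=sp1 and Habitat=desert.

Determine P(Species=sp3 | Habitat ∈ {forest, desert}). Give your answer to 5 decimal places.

P(Habitat=forest) = 0.07 + 0.04 + 0.02 + 0.08 + 0.03 = 0.24.
P(Habitat=desert) = 0.07 + 0.08 + 0.06 + 0.01 + 0.07 = 0.29.
P(Habitat ∈ {forest, desert}) = 0.24 + 0.29 = 0.53; P(Species=sp3, Habitat ∈ {forest, desert}) = 0.02 + 0.06 = 0.08.
P(Species=sp3 | Habitat ∈ {forest, desert}) = 0.08/0.53 = 0.15094.

0.15094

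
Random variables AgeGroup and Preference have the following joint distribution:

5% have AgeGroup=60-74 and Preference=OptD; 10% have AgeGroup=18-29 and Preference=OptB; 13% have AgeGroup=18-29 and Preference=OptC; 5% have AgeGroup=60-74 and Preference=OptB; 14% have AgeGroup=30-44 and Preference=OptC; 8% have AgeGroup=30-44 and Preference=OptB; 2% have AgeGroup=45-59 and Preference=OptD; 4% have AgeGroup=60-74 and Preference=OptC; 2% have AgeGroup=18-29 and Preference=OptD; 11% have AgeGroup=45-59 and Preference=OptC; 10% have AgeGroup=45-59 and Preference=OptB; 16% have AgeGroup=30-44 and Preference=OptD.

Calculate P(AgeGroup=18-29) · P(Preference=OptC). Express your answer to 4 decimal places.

0.1050

P(AgeGroup=18-29) = 0.10 + 0.13 + 0.02 = 0.25.
P(Preference=OptC) = 0.13 + 0.14 + 0.11 + 0.04 = 0.42.
Product: 0.25 × 0.42 = 0.1050.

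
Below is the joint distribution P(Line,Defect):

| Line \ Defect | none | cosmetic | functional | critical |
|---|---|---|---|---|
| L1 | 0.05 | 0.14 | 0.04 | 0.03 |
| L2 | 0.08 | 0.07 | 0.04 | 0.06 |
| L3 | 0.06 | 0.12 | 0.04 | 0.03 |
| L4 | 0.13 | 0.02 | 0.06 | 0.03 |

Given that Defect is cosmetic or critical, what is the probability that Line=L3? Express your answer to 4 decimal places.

0.3000

P(Defect=cosmetic) = 0.14 + 0.07 + 0.12 + 0.02 = 0.35.
P(Defect=critical) = 0.03 + 0.06 + 0.03 + 0.03 = 0.15.
P(Defect ∈ {cosmetic, critical}) = 0.35 + 0.15 = 0.50; P(Line=L3, Defect ∈ {cosmetic, critical}) = 0.12 + 0.03 = 0.15.
P(Line=L3 | Defect ∈ {cosmetic, critical}) = 0.15/0.50 = 0.3000.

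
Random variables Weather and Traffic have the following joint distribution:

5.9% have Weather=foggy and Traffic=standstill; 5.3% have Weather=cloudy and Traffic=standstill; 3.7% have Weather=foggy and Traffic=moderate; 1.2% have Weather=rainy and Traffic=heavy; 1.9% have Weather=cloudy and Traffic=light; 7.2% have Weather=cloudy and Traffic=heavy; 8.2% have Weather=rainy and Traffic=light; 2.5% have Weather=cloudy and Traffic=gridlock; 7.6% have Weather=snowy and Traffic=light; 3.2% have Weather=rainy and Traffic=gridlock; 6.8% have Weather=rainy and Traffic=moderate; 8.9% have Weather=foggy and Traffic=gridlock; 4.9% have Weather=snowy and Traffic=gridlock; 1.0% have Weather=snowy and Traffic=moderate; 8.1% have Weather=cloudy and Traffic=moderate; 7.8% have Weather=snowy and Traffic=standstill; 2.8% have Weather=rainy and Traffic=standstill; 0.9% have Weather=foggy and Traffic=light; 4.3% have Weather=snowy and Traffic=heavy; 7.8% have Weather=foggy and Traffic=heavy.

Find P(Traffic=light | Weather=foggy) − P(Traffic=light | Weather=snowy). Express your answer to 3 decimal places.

P(Weather=foggy) = 0.009 + 0.037 + 0.078 + 0.089 + 0.059 = 0.272; P(Traffic=light | Weather=foggy) = 0.009/0.272 = 0.0331.
P(Weather=snowy) = 0.076 + 0.010 + 0.043 + 0.049 + 0.078 = 0.256; P(Traffic=light | Weather=snowy) = 0.076/0.256 = 0.2969.
Difference = -0.264.

-0.264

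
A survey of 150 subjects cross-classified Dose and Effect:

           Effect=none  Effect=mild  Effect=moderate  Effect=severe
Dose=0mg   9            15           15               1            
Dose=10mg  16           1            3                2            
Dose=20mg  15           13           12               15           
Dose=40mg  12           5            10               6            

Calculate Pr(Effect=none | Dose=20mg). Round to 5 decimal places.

0.27273

Total with Dose=20mg: 15 + 13 + 12 + 15 = 55.
P(Effect=none | Dose=20mg) = 15/55 = 0.27273.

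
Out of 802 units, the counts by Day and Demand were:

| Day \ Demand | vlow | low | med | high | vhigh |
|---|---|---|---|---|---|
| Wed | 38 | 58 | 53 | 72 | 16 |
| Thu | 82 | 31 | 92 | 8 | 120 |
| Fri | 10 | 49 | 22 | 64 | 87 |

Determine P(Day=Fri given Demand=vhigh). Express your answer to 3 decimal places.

0.390

Total with Demand=vhigh: 16 + 120 + 87 = 223.
P(Day=Fri | Demand=vhigh) = 87/223 = 0.390.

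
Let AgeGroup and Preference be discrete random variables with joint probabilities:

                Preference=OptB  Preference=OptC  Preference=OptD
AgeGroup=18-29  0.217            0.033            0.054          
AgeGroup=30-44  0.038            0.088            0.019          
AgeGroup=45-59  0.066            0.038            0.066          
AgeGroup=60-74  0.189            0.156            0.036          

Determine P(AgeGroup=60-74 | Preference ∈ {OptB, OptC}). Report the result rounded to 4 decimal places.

P(Preference=OptB) = 0.217 + 0.038 + 0.066 + 0.189 = 0.510.
P(Preference=OptC) = 0.033 + 0.088 + 0.038 + 0.156 = 0.315.
P(Preference ∈ {OptB, OptC}) = 0.510 + 0.315 = 0.825; P(AgeGroup=60-74, Preference ∈ {OptB, OptC}) = 0.189 + 0.156 = 0.345.
P(AgeGroup=60-74 | Preference ∈ {OptB, OptC}) = 0.345/0.825 = 0.4182.

0.4182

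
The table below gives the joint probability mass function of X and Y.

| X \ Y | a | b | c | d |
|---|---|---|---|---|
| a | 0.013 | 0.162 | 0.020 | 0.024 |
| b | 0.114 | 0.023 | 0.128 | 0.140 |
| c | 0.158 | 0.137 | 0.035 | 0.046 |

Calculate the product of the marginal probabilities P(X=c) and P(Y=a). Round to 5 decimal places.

P(X=c) = 0.158 + 0.137 + 0.035 + 0.046 = 0.376.
P(Y=a) = 0.013 + 0.114 + 0.158 = 0.285.
Product: 0.376 × 0.285 = 0.10716.

0.10716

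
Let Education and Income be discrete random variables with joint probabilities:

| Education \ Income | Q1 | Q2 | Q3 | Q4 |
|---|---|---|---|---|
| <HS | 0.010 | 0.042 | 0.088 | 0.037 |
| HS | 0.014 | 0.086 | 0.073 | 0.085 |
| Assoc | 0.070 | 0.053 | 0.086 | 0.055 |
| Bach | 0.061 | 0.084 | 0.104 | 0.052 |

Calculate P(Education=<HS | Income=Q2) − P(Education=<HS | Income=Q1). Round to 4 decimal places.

P(Income=Q2) = 0.042 + 0.086 + 0.053 + 0.084 = 0.265; P(Education=<HS | Income=Q2) = 0.042/0.265 = 0.15849.
P(Income=Q1) = 0.010 + 0.014 + 0.070 + 0.061 = 0.155; P(Education=<HS | Income=Q1) = 0.010/0.155 = 0.06452.
Difference = 0.0940.

0.0940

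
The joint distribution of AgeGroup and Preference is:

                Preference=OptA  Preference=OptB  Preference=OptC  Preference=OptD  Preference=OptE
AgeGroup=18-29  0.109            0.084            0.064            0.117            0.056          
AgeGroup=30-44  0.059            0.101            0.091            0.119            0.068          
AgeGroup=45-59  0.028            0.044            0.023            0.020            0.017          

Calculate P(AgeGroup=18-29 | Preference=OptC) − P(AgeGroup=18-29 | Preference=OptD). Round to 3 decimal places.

P(Preference=OptC) = 0.064 + 0.091 + 0.023 = 0.178; P(AgeGroup=18-29 | Preference=OptC) = 0.064/0.178 = 0.3596.
P(Preference=OptD) = 0.117 + 0.119 + 0.020 = 0.256; P(AgeGroup=18-29 | Preference=OptD) = 0.117/0.256 = 0.4570.
Difference = -0.097.

-0.097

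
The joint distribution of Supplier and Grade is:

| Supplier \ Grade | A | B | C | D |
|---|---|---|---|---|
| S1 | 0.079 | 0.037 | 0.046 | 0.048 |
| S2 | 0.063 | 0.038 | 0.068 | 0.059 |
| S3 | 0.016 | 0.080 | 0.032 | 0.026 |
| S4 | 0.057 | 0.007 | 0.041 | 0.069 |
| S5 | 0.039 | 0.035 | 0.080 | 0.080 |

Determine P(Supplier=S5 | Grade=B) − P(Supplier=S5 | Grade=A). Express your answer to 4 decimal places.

0.0241

P(Grade=B) = 0.037 + 0.038 + 0.080 + 0.007 + 0.035 = 0.197; P(Supplier=S5 | Grade=B) = 0.035/0.197 = 0.17766.
P(Grade=A) = 0.079 + 0.063 + 0.016 + 0.057 + 0.039 = 0.254; P(Supplier=S5 | Grade=A) = 0.039/0.254 = 0.15354.
Difference = 0.0241.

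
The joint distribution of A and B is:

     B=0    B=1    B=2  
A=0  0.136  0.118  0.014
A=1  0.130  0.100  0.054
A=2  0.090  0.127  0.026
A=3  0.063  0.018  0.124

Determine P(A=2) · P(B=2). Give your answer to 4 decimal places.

P(A=2) = 0.090 + 0.127 + 0.026 = 0.243.
P(B=2) = 0.014 + 0.054 + 0.026 + 0.124 = 0.218.
Product: 0.243 × 0.218 = 0.0530.

0.0530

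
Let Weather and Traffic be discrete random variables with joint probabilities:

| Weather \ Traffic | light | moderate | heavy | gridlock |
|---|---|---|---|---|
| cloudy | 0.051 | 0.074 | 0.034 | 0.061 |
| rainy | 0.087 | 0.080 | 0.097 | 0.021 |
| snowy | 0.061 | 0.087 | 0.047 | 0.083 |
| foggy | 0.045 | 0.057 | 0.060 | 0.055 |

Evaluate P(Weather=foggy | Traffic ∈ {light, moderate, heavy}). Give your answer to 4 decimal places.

P(Traffic=light) = 0.051 + 0.087 + 0.061 + 0.045 = 0.244.
P(Traffic=moderate) = 0.074 + 0.080 + 0.087 + 0.057 = 0.298.
P(Traffic=heavy) = 0.034 + 0.097 + 0.047 + 0.060 = 0.238.
P(Traffic ∈ {light, moderate, heavy}) = 0.244 + 0.298 + 0.238 = 0.780; P(Weather=foggy, Traffic ∈ {light, moderate, heavy}) = 0.045 + 0.057 + 0.060 = 0.162.
P(Weather=foggy | Traffic ∈ {light, moderate, heavy}) = 0.162/0.780 = 0.2077.

0.2077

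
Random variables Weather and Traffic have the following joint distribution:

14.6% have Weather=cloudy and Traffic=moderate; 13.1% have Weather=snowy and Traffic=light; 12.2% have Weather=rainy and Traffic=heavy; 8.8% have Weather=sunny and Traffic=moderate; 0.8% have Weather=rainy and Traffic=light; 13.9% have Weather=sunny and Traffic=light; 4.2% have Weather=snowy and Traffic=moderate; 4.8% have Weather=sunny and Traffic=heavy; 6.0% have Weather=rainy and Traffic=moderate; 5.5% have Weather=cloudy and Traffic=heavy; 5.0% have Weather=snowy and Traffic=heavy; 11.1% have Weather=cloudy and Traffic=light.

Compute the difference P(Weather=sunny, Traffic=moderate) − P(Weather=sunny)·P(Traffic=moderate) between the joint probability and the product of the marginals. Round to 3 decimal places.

-0.004

P(Weather=sunny) = 0.139 + 0.088 + 0.048 = 0.275.
P(Traffic=moderate) = 0.088 + 0.146 + 0.060 + 0.042 = 0.336.
P(Weather=sunny, Traffic=moderate) − P(Weather=sunny)P(Traffic=moderate) = 0.088 − 0.275×0.336 = -0.004.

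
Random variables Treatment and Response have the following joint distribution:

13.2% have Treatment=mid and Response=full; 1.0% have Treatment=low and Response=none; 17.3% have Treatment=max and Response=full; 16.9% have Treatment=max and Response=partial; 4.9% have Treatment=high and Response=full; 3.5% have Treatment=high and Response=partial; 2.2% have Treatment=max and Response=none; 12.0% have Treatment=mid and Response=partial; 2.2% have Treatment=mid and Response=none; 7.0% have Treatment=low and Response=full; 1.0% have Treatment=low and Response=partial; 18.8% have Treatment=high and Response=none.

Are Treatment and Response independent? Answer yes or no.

no

P(Treatment=high) = 0.272 and P(Response=none) = 0.242, so their product is 0.06582, but P(Treatment=high, Response=none) = 0.188. Since these differ, Treatment and Response are not independent.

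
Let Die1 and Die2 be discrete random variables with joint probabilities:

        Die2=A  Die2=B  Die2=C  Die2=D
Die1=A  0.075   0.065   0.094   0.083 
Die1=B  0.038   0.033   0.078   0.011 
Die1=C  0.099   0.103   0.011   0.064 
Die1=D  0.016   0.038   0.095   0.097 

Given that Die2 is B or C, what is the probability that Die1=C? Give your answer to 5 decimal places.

0.22050

P(Die2=B) = 0.065 + 0.033 + 0.103 + 0.038 = 0.239.
P(Die2=C) = 0.094 + 0.078 + 0.011 + 0.095 = 0.278.
P(Die2 ∈ {B, C}) = 0.239 + 0.278 = 0.517; P(Die1=C, Die2 ∈ {B, C}) = 0.103 + 0.011 = 0.114.
P(Die1=C | Die2 ∈ {B, C}) = 0.114/0.517 = 0.22050.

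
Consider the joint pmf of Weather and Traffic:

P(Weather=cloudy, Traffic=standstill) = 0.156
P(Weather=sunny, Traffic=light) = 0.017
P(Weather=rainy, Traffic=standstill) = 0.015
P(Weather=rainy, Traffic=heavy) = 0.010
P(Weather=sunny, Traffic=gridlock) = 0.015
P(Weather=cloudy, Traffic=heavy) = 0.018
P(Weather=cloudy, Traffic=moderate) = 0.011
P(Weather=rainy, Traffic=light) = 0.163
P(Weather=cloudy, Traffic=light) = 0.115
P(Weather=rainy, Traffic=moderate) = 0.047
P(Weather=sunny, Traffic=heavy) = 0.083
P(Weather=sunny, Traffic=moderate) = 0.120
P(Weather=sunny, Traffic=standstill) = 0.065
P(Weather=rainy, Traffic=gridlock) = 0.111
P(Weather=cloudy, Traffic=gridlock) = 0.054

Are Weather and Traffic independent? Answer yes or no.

no

P(Weather=cloudy) = 0.354 and P(Traffic=standstill) = 0.236, so their product is 0.08354, but P(Weather=cloudy, Traffic=standstill) = 0.156. Since these differ, Weather and Traffic are not independent.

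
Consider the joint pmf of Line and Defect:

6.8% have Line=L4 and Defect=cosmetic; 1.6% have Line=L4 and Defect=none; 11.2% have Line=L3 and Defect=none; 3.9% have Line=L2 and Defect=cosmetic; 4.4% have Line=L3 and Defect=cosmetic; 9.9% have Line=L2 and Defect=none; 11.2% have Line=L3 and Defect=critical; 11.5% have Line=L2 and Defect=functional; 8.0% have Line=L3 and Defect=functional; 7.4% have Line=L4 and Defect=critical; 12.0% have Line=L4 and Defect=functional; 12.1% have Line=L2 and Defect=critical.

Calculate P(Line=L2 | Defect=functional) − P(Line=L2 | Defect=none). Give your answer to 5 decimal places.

-0.07104

P(Defect=functional) = 0.115 + 0.080 + 0.120 = 0.315; P(Line=L2 | Defect=functional) = 0.115/0.315 = 0.365079.
P(Defect=none) = 0.099 + 0.112 + 0.016 = 0.227; P(Line=L2 | Defect=none) = 0.099/0.227 = 0.436123.
Difference = -0.07104.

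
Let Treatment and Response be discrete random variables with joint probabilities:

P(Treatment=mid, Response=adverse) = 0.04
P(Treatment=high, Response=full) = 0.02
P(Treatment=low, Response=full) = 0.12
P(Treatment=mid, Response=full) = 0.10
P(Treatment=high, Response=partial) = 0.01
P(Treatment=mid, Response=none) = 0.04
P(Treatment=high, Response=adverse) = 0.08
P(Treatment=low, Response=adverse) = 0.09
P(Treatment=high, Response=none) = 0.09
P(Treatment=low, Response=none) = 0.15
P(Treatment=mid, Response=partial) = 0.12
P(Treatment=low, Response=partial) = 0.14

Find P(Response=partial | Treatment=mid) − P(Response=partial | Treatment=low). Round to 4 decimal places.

P(Treatment=mid) = 0.04 + 0.12 + 0.10 + 0.04 = 0.30; P(Response=partial | Treatment=mid) = 0.12/0.30 = 0.40000.
P(Treatment=low) = 0.15 + 0.14 + 0.12 + 0.09 = 0.50; P(Response=partial | Treatment=low) = 0.14/0.50 = 0.28000.
Difference = 0.1200.

0.1200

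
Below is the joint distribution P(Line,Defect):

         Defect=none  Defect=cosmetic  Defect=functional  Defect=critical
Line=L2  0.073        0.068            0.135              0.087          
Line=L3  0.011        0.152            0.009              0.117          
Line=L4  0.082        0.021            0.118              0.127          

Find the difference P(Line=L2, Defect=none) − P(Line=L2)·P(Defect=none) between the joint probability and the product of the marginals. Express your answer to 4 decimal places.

P(Line=L2) = 0.073 + 0.068 + 0.135 + 0.087 = 0.363.
P(Defect=none) = 0.073 + 0.011 + 0.082 = 0.166.
P(Line=L2, Defect=none) − P(Line=L2)P(Defect=none) = 0.073 − 0.363×0.166 = 0.0127.

0.0127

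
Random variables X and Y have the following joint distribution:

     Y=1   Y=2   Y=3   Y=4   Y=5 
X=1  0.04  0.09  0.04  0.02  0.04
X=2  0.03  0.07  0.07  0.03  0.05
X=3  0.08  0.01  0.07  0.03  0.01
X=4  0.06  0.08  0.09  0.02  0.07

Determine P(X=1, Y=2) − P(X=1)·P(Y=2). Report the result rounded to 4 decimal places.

P(X=1) = 0.04 + 0.09 + 0.04 + 0.02 + 0.04 = 0.23.
P(Y=2) = 0.09 + 0.07 + 0.01 + 0.08 = 0.25.
P(X=1, Y=2) − P(X=1)P(Y=2) = 0.09 − 0.23×0.25 = 0.0325.

0.0325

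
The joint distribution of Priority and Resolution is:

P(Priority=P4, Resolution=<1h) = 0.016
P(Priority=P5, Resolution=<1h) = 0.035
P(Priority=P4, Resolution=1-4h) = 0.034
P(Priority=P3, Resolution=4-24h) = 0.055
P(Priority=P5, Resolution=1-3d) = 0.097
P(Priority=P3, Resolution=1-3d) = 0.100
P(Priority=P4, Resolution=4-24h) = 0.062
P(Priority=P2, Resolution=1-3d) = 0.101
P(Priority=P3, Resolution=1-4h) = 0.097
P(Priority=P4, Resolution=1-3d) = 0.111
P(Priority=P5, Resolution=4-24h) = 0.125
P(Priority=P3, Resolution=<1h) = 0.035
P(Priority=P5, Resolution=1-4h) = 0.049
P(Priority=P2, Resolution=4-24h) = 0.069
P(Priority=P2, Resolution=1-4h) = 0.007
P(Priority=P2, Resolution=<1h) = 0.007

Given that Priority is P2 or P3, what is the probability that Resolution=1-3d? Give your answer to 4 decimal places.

P(Priority=P2) = 0.007 + 0.007 + 0.069 + 0.101 = 0.184.
P(Priority=P3) = 0.035 + 0.097 + 0.055 + 0.100 = 0.287.
P(Priority ∈ {P2, P3}) = 0.184 + 0.287 = 0.471; P(Resolution=1-3d, Priority ∈ {P2, P3}) = 0.101 + 0.100 = 0.201.
P(Resolution=1-3d | Priority ∈ {P2, P3}) = 0.201/0.471 = 0.4268.

0.4268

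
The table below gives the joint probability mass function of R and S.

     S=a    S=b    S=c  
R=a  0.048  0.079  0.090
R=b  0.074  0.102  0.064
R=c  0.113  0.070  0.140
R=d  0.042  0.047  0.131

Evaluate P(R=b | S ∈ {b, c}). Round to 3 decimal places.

0.230

P(S=b) = 0.079 + 0.102 + 0.070 + 0.047 = 0.298.
P(S=c) = 0.090 + 0.064 + 0.140 + 0.131 = 0.425.
P(S ∈ {b, c}) = 0.298 + 0.425 = 0.723; P(R=b, S ∈ {b, c}) = 0.102 + 0.064 = 0.166.
P(R=b | S ∈ {b, c}) = 0.166/0.723 = 0.230.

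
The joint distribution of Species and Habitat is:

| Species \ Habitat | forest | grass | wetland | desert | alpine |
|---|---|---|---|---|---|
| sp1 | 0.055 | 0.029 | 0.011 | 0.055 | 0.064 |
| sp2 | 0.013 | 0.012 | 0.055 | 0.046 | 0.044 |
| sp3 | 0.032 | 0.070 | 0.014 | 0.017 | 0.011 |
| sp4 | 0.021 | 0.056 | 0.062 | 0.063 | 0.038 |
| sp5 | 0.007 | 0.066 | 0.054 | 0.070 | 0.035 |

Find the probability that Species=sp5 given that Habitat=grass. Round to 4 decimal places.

0.2833

P(Habitat=grass) = 0.029 + 0.012 + 0.070 + 0.056 + 0.066 = 0.233.
P(Species=sp5 | Habitat=grass) = 0.066/0.233 = 0.2833.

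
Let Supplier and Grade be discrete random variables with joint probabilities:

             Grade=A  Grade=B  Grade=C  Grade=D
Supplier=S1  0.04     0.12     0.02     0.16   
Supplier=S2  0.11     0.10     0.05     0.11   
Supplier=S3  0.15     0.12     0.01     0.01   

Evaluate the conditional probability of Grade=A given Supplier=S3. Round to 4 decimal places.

0.5172

P(Supplier=S3) = 0.15 + 0.12 + 0.01 + 0.01 = 0.29.
P(Grade=A | Supplier=S3) = 0.15/0.29 = 0.5172.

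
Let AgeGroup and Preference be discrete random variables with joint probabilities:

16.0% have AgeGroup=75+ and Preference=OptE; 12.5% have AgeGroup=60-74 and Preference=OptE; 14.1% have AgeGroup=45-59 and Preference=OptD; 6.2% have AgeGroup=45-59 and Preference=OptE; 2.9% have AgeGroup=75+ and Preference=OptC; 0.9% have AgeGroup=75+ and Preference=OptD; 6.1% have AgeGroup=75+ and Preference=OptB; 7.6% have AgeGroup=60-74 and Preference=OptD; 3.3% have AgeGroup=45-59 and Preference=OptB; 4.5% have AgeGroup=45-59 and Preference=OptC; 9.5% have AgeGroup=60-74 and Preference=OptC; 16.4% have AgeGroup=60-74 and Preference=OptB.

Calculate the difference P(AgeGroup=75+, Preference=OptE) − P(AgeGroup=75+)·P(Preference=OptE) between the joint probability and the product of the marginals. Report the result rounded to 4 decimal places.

0.0701

P(AgeGroup=75+) = 0.061 + 0.029 + 0.009 + 0.160 = 0.259.
P(Preference=OptE) = 0.062 + 0.125 + 0.160 = 0.347.
P(AgeGroup=75+, Preference=OptE) − P(AgeGroup=75+)P(Preference=OptE) = 0.160 − 0.259×0.347 = 0.0701.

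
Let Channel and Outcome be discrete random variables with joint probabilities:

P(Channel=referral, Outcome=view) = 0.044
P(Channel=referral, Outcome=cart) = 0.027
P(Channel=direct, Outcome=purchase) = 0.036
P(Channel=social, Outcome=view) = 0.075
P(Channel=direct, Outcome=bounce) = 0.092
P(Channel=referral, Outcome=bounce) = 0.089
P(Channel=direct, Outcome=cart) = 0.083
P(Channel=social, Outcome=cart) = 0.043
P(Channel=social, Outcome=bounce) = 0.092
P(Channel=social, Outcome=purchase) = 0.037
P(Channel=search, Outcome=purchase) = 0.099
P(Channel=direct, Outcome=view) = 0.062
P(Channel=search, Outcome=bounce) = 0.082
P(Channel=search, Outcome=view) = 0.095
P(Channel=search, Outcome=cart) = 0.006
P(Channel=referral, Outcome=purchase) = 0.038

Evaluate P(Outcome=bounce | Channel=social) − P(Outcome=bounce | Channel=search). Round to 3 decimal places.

0.082

P(Channel=social) = 0.092 + 0.075 + 0.043 + 0.037 = 0.247; P(Outcome=bounce | Channel=social) = 0.092/0.247 = 0.3725.
P(Channel=search) = 0.082 + 0.095 + 0.006 + 0.099 = 0.282; P(Outcome=bounce | Channel=search) = 0.082/0.282 = 0.2908.
Difference = 0.082.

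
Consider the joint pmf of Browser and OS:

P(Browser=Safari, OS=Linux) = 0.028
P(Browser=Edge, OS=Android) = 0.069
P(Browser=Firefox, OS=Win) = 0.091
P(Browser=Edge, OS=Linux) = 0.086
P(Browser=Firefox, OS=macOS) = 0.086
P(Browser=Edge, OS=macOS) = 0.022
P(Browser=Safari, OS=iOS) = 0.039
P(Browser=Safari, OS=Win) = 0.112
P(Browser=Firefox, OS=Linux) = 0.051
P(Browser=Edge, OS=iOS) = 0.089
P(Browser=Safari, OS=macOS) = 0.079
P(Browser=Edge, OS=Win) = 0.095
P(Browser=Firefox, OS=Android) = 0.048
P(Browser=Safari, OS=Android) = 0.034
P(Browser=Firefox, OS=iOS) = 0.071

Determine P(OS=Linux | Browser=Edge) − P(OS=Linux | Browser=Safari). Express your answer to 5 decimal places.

0.14234

P(Browser=Edge) = 0.095 + 0.022 + 0.086 + 0.089 + 0.069 = 0.361; P(OS=Linux | Browser=Edge) = 0.086/0.361 = 0.238227.
P(Browser=Safari) = 0.112 + 0.079 + 0.028 + 0.039 + 0.034 = 0.292; P(OS=Linux | Browser=Safari) = 0.028/0.292 = 0.095890.
Difference = 0.14234.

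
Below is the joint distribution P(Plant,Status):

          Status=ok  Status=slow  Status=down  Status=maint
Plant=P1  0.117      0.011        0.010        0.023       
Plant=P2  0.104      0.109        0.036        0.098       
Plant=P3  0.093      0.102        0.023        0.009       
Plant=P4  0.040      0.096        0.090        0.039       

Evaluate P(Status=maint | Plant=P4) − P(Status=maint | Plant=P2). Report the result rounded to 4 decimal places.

-0.1353

P(Plant=P4) = 0.040 + 0.096 + 0.090 + 0.039 = 0.265; P(Status=maint | Plant=P4) = 0.039/0.265 = 0.14717.
P(Plant=P2) = 0.104 + 0.109 + 0.036 + 0.098 = 0.347; P(Status=maint | Plant=P2) = 0.098/0.347 = 0.28242.
Difference = -0.1353.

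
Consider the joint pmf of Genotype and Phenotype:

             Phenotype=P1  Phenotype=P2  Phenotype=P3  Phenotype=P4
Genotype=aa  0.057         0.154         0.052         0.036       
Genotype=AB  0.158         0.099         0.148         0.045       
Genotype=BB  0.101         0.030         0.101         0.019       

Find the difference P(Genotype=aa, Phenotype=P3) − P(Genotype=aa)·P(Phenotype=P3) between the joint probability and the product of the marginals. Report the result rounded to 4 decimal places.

P(Genotype=aa) = 0.057 + 0.154 + 0.052 + 0.036 = 0.299.
P(Phenotype=P3) = 0.052 + 0.148 + 0.101 = 0.301.
P(Genotype=aa, Phenotype=P3) − P(Genotype=aa)P(Phenotype=P3) = 0.052 − 0.299×0.301 = -0.0380.

-0.0380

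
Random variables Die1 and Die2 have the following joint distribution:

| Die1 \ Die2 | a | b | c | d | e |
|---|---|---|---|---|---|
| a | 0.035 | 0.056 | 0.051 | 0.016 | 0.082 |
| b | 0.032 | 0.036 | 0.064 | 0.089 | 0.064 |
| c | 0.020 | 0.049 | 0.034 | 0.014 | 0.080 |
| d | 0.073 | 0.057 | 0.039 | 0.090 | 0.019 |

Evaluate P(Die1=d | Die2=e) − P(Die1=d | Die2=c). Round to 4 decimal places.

-0.1299

P(Die2=e) = 0.082 + 0.064 + 0.080 + 0.019 = 0.245; P(Die1=d | Die2=e) = 0.019/0.245 = 0.07755.
P(Die2=c) = 0.051 + 0.064 + 0.034 + 0.039 = 0.188; P(Die1=d | Die2=c) = 0.039/0.188 = 0.20745.
Difference = -0.1299.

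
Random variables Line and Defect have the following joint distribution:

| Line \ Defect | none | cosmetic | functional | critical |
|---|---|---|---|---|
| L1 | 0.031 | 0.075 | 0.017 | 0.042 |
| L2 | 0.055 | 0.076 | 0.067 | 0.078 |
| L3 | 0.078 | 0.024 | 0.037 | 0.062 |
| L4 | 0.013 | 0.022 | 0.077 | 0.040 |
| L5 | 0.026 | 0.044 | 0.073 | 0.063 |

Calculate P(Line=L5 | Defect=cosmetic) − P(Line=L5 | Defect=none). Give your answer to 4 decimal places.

P(Defect=cosmetic) = 0.075 + 0.076 + 0.024 + 0.022 + 0.044 = 0.241; P(Line=L5 | Defect=cosmetic) = 0.044/0.241 = 0.18257.
P(Defect=none) = 0.031 + 0.055 + 0.078 + 0.013 + 0.026 = 0.203; P(Line=L5 | Defect=none) = 0.026/0.203 = 0.12808.
Difference = 0.0545.

0.0545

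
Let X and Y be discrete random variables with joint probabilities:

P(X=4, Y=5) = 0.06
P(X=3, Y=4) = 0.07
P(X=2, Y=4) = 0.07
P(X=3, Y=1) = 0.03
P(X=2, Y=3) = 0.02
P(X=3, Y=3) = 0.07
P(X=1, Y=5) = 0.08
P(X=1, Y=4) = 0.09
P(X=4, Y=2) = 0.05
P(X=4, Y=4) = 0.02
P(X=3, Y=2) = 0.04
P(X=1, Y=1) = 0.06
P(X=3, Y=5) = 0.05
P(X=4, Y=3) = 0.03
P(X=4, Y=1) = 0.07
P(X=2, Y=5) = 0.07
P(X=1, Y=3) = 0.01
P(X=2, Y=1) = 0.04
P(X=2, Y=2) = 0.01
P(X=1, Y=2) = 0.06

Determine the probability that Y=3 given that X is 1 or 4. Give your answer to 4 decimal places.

0.0755

P(X=1) = 0.06 + 0.06 + 0.01 + 0.09 + 0.08 = 0.30.
P(X=4) = 0.07 + 0.05 + 0.03 + 0.02 + 0.06 = 0.23.
P(X ∈ {1, 4}) = 0.30 + 0.23 = 0.53; P(Y=3, X ∈ {1, 4}) = 0.01 + 0.03 = 0.04.
P(Y=3 | X ∈ {1, 4}) = 0.04/0.53 = 0.0755.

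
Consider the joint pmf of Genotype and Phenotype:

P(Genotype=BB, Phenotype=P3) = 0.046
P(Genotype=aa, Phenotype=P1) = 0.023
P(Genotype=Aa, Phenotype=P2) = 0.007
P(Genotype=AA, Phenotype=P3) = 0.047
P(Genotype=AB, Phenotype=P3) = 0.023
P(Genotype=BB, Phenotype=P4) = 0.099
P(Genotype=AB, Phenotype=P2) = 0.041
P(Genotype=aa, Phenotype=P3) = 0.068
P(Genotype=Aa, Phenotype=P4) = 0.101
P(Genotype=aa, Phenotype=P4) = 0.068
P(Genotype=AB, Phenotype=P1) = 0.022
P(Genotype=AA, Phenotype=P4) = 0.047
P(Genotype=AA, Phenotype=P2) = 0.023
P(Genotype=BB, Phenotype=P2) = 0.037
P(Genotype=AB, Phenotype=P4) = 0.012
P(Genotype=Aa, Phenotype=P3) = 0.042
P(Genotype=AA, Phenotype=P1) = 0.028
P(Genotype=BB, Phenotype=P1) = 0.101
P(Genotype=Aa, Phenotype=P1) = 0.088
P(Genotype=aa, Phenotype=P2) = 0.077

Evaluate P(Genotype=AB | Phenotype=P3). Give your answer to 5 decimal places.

0.10177

P(Phenotype=P3) = 0.047 + 0.042 + 0.068 + 0.023 + 0.046 = 0.226.
P(Genotype=AB | Phenotype=P3) = 0.023/0.226 = 0.10177.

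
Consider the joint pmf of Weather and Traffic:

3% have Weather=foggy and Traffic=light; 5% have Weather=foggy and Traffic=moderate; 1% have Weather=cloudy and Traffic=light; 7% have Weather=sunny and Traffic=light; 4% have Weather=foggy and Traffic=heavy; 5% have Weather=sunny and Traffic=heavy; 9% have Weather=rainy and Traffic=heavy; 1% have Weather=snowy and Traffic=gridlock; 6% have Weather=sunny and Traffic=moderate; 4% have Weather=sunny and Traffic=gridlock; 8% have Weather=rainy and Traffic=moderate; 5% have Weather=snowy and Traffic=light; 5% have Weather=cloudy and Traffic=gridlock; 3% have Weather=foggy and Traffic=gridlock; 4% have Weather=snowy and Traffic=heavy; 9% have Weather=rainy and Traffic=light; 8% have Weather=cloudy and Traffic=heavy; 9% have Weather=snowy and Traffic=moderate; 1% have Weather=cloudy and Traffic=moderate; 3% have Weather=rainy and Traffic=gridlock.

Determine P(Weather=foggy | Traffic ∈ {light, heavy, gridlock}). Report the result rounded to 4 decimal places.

0.1408

P(Traffic=light) = 0.07 + 0.01 + 0.09 + 0.05 + 0.03 = 0.25.
P(Traffic=heavy) = 0.05 + 0.08 + 0.09 + 0.04 + 0.04 = 0.30.
P(Traffic=gridlock) = 0.04 + 0.05 + 0.03 + 0.01 + 0.03 = 0.16.
P(Traffic ∈ {light, heavy, gridlock}) = 0.25 + 0.30 + 0.16 = 0.71; P(Weather=foggy, Traffic ∈ {light, heavy, gridlock}) = 0.03 + 0.04 + 0.03 = 0.10.
P(Weather=foggy | Traffic ∈ {light, heavy, gridlock}) = 0.10/0.71 = 0.1408.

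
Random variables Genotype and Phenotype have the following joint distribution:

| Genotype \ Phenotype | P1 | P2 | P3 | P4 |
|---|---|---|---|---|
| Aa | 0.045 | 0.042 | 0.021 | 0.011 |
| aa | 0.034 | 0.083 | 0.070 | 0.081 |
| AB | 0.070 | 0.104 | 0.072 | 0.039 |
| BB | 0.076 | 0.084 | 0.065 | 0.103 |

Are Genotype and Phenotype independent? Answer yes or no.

no

P(Genotype=AB) = 0.285 and P(Phenotype=P4) = 0.234, so their product is 0.06669, but P(Genotype=AB, Phenotype=P4) = 0.039. Since these differ, Genotype and Phenotype are not independent.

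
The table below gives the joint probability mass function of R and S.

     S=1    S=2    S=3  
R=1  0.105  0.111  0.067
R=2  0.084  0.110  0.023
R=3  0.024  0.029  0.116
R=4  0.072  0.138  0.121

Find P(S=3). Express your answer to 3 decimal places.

0.327

P(S=3) = 0.067 + 0.023 + 0.116 + 0.121 = 0.327.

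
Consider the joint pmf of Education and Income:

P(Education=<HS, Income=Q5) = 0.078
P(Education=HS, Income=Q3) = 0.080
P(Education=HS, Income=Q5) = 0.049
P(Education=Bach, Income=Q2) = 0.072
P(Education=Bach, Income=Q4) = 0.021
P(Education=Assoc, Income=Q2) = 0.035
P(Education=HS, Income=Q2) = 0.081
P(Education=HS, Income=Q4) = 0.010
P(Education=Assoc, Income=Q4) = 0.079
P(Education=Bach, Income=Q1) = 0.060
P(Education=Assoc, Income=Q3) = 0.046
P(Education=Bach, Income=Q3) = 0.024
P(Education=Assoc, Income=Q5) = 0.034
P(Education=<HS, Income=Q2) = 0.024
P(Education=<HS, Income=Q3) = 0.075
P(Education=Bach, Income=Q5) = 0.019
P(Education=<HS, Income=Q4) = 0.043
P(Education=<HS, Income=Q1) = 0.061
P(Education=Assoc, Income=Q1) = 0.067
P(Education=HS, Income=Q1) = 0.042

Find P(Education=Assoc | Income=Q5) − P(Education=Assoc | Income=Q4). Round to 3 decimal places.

-0.327

P(Income=Q5) = 0.078 + 0.049 + 0.034 + 0.019 = 0.180; P(Education=Assoc | Income=Q5) = 0.034/0.180 = 0.1889.
P(Income=Q4) = 0.043 + 0.010 + 0.079 + 0.021 = 0.153; P(Education=Assoc | Income=Q4) = 0.079/0.153 = 0.5163.
Difference = -0.327.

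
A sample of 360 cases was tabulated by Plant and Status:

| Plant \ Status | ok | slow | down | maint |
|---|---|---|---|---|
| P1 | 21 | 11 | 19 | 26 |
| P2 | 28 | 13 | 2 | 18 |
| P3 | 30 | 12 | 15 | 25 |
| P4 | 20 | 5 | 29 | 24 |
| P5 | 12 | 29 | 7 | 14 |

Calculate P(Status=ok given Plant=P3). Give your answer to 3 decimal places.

Total with Plant=P3: 30 + 12 + 15 + 25 = 82.
P(Status=ok | Plant=P3) = 30/82 = 0.366.

0.366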